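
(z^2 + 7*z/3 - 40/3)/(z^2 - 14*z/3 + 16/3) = (z + 5)/(z - 2)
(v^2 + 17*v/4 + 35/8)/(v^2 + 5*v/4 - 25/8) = (4*v + 7)/(4*v - 5)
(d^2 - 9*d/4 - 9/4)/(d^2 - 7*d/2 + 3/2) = (4*d + 3)/(2*(2*d - 1))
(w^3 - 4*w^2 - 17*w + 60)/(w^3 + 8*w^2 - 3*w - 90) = (w^2 - w - 20)/(w^2 + 11*w + 30)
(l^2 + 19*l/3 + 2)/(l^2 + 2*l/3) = (3*l^2 + 19*l + 6)/(l*(3*l + 2))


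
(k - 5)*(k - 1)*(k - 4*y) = k^3 - 4*k^2*y - 6*k^2 + 24*k*y + 5*k - 20*y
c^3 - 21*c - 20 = (c - 5)*(c + 1)*(c + 4)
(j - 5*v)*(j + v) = j^2 - 4*j*v - 5*v^2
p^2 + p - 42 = (p - 6)*(p + 7)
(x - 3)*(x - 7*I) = x^2 - 3*x - 7*I*x + 21*I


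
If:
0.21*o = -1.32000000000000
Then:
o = -6.29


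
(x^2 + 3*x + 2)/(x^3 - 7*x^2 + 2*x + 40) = (x + 1)/(x^2 - 9*x + 20)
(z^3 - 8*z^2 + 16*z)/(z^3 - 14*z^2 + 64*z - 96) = z/(z - 6)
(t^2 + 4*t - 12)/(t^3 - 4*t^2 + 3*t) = (t^2 + 4*t - 12)/(t*(t^2 - 4*t + 3))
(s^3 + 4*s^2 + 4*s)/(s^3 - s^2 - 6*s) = (s + 2)/(s - 3)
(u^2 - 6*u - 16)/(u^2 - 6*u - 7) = (-u^2 + 6*u + 16)/(-u^2 + 6*u + 7)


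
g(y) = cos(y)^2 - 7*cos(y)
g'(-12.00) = 2.85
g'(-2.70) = -3.76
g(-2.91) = 7.76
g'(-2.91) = -2.05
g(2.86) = 7.65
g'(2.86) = 2.48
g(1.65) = 0.56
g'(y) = -2*sin(y)*cos(y) + 7*sin(y)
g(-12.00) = -5.19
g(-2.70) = 7.15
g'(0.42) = 2.11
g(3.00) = 7.91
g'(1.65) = 7.14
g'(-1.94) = -7.20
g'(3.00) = 1.27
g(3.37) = 7.77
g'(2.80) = 2.98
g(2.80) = 7.48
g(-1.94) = 2.66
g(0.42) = -5.56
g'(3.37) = -2.03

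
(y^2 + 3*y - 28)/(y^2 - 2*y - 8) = (y + 7)/(y + 2)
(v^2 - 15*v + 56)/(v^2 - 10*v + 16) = (v - 7)/(v - 2)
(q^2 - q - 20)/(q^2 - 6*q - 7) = (-q^2 + q + 20)/(-q^2 + 6*q + 7)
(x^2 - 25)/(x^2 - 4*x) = (x^2 - 25)/(x*(x - 4))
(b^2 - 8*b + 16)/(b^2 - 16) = (b - 4)/(b + 4)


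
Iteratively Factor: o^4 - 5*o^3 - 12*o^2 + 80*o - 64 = (o + 4)*(o^3 - 9*o^2 + 24*o - 16) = (o - 1)*(o + 4)*(o^2 - 8*o + 16) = (o - 4)*(o - 1)*(o + 4)*(o - 4)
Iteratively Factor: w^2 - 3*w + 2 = (w - 2)*(w - 1)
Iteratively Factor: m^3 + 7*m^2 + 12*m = (m + 4)*(m^2 + 3*m) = m*(m + 4)*(m + 3)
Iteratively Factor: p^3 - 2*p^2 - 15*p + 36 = (p - 3)*(p^2 + p - 12) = (p - 3)^2*(p + 4)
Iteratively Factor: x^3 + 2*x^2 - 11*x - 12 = (x + 4)*(x^2 - 2*x - 3) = (x - 3)*(x + 4)*(x + 1)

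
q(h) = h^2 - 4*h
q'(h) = 2*h - 4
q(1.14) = -3.26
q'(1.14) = -1.72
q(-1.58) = 8.82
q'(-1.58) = -7.16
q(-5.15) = 47.12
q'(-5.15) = -14.30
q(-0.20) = 0.84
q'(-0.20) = -4.40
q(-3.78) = 29.41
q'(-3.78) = -11.56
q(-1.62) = 9.10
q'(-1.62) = -7.24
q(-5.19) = 47.70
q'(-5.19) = -14.38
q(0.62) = -2.10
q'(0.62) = -2.76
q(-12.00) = 192.00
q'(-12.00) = -28.00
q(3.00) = -3.00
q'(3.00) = 2.00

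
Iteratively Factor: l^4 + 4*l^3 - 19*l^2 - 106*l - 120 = (l + 2)*(l^3 + 2*l^2 - 23*l - 60) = (l + 2)*(l + 4)*(l^2 - 2*l - 15) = (l - 5)*(l + 2)*(l + 4)*(l + 3)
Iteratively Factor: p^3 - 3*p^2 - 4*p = (p)*(p^2 - 3*p - 4) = p*(p - 4)*(p + 1)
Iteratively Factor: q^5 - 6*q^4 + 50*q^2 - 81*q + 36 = (q - 4)*(q^4 - 2*q^3 - 8*q^2 + 18*q - 9) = (q - 4)*(q - 1)*(q^3 - q^2 - 9*q + 9) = (q - 4)*(q - 1)*(q + 3)*(q^2 - 4*q + 3) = (q - 4)*(q - 1)^2*(q + 3)*(q - 3)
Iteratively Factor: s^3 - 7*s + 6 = (s + 3)*(s^2 - 3*s + 2) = (s - 2)*(s + 3)*(s - 1)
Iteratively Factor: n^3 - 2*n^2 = (n)*(n^2 - 2*n) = n^2*(n - 2)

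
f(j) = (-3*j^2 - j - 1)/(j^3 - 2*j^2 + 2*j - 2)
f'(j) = (-6*j - 1)/(j^3 - 2*j^2 + 2*j - 2) + (-3*j^2 - j - 1)*(-3*j^2 + 4*j - 2)/(j^3 - 2*j^2 + 2*j - 2)^2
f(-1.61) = 0.49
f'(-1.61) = -0.05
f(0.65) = 2.30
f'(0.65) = 5.06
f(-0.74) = 0.38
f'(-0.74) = -0.18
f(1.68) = -24.40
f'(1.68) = 175.90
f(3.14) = -2.17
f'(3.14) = 1.38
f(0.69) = 2.51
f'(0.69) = 5.48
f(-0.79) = 0.39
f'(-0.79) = -0.19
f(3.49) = -1.77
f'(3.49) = 0.94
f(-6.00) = 0.34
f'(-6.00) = 0.04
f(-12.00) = 0.21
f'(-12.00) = 0.01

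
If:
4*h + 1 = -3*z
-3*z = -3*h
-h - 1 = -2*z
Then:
No Solution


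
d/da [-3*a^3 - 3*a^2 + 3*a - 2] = -9*a^2 - 6*a + 3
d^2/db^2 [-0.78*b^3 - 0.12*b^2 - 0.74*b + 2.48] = -4.68*b - 0.24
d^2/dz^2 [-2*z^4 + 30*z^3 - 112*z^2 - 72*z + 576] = -24*z^2 + 180*z - 224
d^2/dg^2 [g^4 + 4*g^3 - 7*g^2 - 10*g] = 12*g^2 + 24*g - 14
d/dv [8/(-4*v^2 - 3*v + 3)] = 8*(8*v + 3)/(4*v^2 + 3*v - 3)^2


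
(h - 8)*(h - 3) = h^2 - 11*h + 24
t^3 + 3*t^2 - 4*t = t*(t - 1)*(t + 4)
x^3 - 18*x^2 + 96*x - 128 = (x - 8)^2*(x - 2)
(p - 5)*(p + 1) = p^2 - 4*p - 5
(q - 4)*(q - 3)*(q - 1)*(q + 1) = q^4 - 7*q^3 + 11*q^2 + 7*q - 12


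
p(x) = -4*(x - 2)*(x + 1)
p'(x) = 4 - 8*x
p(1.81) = 2.14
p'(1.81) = -10.48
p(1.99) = 0.12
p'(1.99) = -11.92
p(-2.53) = -27.72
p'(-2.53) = 24.24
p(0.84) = 8.54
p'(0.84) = -2.72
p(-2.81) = -34.82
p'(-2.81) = 26.48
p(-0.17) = 7.20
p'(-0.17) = 5.36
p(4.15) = -44.29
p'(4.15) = -29.20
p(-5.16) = -119.14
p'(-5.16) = 45.28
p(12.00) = -520.00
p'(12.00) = -92.00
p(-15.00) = -952.00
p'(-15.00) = 124.00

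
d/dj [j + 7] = 1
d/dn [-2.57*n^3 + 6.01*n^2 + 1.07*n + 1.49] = -7.71*n^2 + 12.02*n + 1.07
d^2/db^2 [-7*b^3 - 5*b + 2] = -42*b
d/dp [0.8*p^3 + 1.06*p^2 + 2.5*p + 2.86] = 2.4*p^2 + 2.12*p + 2.5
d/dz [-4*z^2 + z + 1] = 1 - 8*z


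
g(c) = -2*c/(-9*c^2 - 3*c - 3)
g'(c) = -2*c*(18*c + 3)/(-9*c^2 - 3*c - 3)^2 - 2/(-9*c^2 - 3*c - 3) = 2*(1 - 3*c^2)/(3*(9*c^4 + 6*c^3 + 7*c^2 + 2*c + 1))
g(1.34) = 0.12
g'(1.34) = -0.05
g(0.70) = 0.15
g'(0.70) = -0.03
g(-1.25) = -0.19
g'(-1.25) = -0.12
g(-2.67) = -0.09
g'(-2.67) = -0.03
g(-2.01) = -0.12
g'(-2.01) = -0.06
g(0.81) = 0.14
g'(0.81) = -0.05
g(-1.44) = -0.17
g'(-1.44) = -0.10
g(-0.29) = -0.20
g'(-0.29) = 0.54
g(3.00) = 0.06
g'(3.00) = -0.02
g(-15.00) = -0.02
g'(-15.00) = 0.00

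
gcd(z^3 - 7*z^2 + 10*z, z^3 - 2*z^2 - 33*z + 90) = z - 5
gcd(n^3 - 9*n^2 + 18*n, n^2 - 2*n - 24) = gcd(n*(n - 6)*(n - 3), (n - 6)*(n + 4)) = n - 6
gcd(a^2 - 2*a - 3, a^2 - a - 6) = a - 3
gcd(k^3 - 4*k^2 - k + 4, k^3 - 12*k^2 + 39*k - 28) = k^2 - 5*k + 4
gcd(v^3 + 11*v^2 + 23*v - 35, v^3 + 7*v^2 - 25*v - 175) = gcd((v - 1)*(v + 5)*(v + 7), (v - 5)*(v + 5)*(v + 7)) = v^2 + 12*v + 35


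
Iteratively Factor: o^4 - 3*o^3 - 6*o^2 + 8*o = (o + 2)*(o^3 - 5*o^2 + 4*o) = o*(o + 2)*(o^2 - 5*o + 4) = o*(o - 4)*(o + 2)*(o - 1)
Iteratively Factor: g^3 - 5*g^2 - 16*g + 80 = (g + 4)*(g^2 - 9*g + 20) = (g - 4)*(g + 4)*(g - 5)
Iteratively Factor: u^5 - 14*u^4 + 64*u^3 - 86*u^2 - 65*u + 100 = (u - 5)*(u^4 - 9*u^3 + 19*u^2 + 9*u - 20) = (u - 5)*(u - 4)*(u^3 - 5*u^2 - u + 5) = (u - 5)*(u - 4)*(u + 1)*(u^2 - 6*u + 5) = (u - 5)*(u - 4)*(u - 1)*(u + 1)*(u - 5)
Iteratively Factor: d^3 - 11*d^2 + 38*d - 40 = (d - 4)*(d^2 - 7*d + 10) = (d - 4)*(d - 2)*(d - 5)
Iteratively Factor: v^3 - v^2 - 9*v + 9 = (v - 3)*(v^2 + 2*v - 3) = (v - 3)*(v + 3)*(v - 1)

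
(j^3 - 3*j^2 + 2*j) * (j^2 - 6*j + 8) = j^5 - 9*j^4 + 28*j^3 - 36*j^2 + 16*j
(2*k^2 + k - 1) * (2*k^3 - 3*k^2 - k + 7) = 4*k^5 - 4*k^4 - 7*k^3 + 16*k^2 + 8*k - 7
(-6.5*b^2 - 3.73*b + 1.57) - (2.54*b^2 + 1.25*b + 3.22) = -9.04*b^2 - 4.98*b - 1.65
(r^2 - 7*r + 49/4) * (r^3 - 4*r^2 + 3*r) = r^5 - 11*r^4 + 173*r^3/4 - 70*r^2 + 147*r/4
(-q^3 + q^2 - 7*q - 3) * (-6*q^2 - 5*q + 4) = 6*q^5 - q^4 + 33*q^3 + 57*q^2 - 13*q - 12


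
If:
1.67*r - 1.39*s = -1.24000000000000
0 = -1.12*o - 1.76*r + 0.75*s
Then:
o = 1.16680923866553 - 0.638312660393499*s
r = 0.832335329341317*s - 0.74251497005988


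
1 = 1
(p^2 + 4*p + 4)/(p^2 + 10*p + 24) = (p^2 + 4*p + 4)/(p^2 + 10*p + 24)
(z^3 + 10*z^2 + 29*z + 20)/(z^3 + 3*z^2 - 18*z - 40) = (z^2 + 5*z + 4)/(z^2 - 2*z - 8)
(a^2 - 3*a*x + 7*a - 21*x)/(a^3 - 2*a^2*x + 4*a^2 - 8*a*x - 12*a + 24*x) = (a^2 - 3*a*x + 7*a - 21*x)/(a^3 - 2*a^2*x + 4*a^2 - 8*a*x - 12*a + 24*x)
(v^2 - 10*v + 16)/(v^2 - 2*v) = (v - 8)/v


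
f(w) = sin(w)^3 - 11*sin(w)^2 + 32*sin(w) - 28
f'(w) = 3*sin(w)^2*cos(w) - 22*sin(w)*cos(w) + 32*cos(w)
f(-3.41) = -20.27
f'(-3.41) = -25.43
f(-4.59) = -6.10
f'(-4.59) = -1.60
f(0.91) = -9.10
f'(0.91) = 10.13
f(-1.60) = -71.98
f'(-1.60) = -1.66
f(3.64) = -45.92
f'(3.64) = -37.95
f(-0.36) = -40.68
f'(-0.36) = 37.55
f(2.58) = -13.93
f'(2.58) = -17.89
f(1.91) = -6.77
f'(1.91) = -4.63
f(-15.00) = -53.74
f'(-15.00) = -36.14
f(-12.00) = -13.84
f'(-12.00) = 17.77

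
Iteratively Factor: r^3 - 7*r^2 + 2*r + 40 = (r - 4)*(r^2 - 3*r - 10) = (r - 4)*(r + 2)*(r - 5)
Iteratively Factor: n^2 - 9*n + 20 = (n - 5)*(n - 4)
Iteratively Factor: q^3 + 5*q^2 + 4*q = (q)*(q^2 + 5*q + 4) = q*(q + 1)*(q + 4)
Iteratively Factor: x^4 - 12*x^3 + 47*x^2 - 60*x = (x - 5)*(x^3 - 7*x^2 + 12*x) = (x - 5)*(x - 3)*(x^2 - 4*x) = x*(x - 5)*(x - 3)*(x - 4)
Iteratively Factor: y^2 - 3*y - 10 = (y + 2)*(y - 5)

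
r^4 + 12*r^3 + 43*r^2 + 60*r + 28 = (r + 1)*(r + 2)^2*(r + 7)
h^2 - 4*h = h*(h - 4)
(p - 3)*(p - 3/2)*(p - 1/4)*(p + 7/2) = p^4 - 5*p^3/4 - 11*p^2 + 297*p/16 - 63/16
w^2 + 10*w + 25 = (w + 5)^2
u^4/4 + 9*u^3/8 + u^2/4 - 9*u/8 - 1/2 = (u/4 + 1)*(u - 1)*(u + 1/2)*(u + 1)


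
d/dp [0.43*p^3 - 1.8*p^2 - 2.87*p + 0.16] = 1.29*p^2 - 3.6*p - 2.87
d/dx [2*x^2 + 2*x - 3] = 4*x + 2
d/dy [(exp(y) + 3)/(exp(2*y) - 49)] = (-2*(exp(y) + 3)*exp(y) + exp(2*y) - 49)*exp(y)/(exp(2*y) - 49)^2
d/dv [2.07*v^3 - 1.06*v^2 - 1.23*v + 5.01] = 6.21*v^2 - 2.12*v - 1.23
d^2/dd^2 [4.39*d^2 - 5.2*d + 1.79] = 8.78000000000000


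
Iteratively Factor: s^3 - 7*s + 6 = (s - 1)*(s^2 + s - 6) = (s - 1)*(s + 3)*(s - 2)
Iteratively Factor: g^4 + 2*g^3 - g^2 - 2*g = (g + 2)*(g^3 - g) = g*(g + 2)*(g^2 - 1) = g*(g + 1)*(g + 2)*(g - 1)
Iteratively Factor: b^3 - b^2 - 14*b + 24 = (b + 4)*(b^2 - 5*b + 6) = (b - 2)*(b + 4)*(b - 3)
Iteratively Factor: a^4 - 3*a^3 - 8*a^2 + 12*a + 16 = (a + 2)*(a^3 - 5*a^2 + 2*a + 8) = (a - 4)*(a + 2)*(a^2 - a - 2) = (a - 4)*(a - 2)*(a + 2)*(a + 1)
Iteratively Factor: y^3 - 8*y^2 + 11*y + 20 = (y - 5)*(y^2 - 3*y - 4) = (y - 5)*(y + 1)*(y - 4)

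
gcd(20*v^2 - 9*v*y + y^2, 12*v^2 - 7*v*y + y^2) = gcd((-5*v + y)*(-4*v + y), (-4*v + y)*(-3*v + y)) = -4*v + y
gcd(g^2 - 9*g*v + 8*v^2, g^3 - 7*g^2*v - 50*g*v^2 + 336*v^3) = -g + 8*v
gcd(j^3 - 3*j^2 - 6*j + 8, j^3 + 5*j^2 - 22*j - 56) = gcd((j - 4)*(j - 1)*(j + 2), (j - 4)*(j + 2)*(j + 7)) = j^2 - 2*j - 8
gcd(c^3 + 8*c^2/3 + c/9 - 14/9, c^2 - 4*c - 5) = c + 1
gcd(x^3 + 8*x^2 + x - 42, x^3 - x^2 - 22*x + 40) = x - 2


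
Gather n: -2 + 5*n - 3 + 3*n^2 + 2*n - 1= 3*n^2 + 7*n - 6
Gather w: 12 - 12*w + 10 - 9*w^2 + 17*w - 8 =-9*w^2 + 5*w + 14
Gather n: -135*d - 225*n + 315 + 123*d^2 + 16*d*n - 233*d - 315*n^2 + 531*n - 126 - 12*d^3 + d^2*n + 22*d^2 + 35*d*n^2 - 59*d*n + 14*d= -12*d^3 + 145*d^2 - 354*d + n^2*(35*d - 315) + n*(d^2 - 43*d + 306) + 189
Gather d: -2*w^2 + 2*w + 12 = -2*w^2 + 2*w + 12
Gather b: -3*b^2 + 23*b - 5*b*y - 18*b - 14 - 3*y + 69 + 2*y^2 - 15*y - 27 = -3*b^2 + b*(5 - 5*y) + 2*y^2 - 18*y + 28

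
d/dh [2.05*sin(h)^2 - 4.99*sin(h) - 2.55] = (4.1*sin(h) - 4.99)*cos(h)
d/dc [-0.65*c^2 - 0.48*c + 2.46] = -1.3*c - 0.48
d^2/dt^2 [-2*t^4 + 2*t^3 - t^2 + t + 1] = -24*t^2 + 12*t - 2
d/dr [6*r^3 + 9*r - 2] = 18*r^2 + 9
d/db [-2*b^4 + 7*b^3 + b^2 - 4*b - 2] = -8*b^3 + 21*b^2 + 2*b - 4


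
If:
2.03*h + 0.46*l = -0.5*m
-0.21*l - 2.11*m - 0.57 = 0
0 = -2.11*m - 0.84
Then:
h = -0.19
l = 1.29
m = -0.40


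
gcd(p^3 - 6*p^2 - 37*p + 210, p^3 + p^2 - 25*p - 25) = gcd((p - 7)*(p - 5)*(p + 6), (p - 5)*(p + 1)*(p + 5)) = p - 5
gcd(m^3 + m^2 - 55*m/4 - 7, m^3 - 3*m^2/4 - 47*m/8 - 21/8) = m + 1/2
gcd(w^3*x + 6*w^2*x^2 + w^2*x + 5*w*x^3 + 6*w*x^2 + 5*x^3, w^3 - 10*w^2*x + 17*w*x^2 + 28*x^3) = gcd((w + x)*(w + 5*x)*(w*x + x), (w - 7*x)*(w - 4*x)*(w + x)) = w + x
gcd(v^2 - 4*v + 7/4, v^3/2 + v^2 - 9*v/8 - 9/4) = 1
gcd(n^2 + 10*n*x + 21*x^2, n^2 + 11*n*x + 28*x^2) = n + 7*x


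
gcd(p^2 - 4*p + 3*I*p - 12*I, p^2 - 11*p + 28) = p - 4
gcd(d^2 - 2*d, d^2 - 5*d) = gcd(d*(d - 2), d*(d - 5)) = d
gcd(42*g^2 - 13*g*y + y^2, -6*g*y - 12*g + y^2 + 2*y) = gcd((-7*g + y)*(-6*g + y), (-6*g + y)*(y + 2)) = -6*g + y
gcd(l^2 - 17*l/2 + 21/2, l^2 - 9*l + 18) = 1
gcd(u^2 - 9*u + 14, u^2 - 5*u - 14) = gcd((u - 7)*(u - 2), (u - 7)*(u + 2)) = u - 7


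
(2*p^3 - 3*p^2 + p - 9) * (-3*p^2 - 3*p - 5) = -6*p^5 + 3*p^4 - 4*p^3 + 39*p^2 + 22*p + 45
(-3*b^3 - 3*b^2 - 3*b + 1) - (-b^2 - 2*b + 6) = -3*b^3 - 2*b^2 - b - 5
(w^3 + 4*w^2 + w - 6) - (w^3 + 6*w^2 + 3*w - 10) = -2*w^2 - 2*w + 4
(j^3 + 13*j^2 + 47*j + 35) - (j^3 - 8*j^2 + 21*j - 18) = 21*j^2 + 26*j + 53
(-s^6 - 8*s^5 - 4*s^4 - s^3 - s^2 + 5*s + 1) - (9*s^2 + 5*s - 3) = -s^6 - 8*s^5 - 4*s^4 - s^3 - 10*s^2 + 4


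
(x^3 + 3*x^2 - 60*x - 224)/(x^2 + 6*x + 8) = (x^2 - x - 56)/(x + 2)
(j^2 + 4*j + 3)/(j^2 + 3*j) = (j + 1)/j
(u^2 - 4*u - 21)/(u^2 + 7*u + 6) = (u^2 - 4*u - 21)/(u^2 + 7*u + 6)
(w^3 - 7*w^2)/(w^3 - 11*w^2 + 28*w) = w/(w - 4)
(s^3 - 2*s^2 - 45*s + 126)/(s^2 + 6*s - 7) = (s^2 - 9*s + 18)/(s - 1)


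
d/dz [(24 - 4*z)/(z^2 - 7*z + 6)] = 4/(z^2 - 2*z + 1)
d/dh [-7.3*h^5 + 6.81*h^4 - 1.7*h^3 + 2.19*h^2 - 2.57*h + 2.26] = -36.5*h^4 + 27.24*h^3 - 5.1*h^2 + 4.38*h - 2.57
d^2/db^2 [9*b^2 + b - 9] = 18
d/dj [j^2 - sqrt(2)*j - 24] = 2*j - sqrt(2)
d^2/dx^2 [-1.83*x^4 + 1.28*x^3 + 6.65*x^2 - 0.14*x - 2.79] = -21.96*x^2 + 7.68*x + 13.3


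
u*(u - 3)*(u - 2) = u^3 - 5*u^2 + 6*u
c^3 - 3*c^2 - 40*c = c*(c - 8)*(c + 5)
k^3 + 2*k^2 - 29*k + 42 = (k - 3)*(k - 2)*(k + 7)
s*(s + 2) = s^2 + 2*s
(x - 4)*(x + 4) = x^2 - 16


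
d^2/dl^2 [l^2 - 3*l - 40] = 2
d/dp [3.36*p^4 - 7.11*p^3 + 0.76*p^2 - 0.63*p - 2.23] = 13.44*p^3 - 21.33*p^2 + 1.52*p - 0.63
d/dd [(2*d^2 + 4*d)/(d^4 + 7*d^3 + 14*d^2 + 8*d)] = 2*(-2*d - 5)/(d^4 + 10*d^3 + 33*d^2 + 40*d + 16)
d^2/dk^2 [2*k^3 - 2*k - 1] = 12*k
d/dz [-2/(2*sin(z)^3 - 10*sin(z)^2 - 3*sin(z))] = -2*(20*sin(z) + 3*cos(2*z))*cos(z)/((10*sin(z) + cos(2*z) + 2)^2*sin(z)^2)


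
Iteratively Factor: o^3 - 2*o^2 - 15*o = (o - 5)*(o^2 + 3*o) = (o - 5)*(o + 3)*(o)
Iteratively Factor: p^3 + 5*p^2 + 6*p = (p + 2)*(p^2 + 3*p) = (p + 2)*(p + 3)*(p)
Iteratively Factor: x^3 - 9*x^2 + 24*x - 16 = (x - 4)*(x^2 - 5*x + 4) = (x - 4)*(x - 1)*(x - 4)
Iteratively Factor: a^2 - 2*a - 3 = (a + 1)*(a - 3)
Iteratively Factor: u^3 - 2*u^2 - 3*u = (u)*(u^2 - 2*u - 3) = u*(u - 3)*(u + 1)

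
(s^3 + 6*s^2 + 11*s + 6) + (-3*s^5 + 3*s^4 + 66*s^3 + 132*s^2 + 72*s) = -3*s^5 + 3*s^4 + 67*s^3 + 138*s^2 + 83*s + 6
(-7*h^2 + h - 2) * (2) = -14*h^2 + 2*h - 4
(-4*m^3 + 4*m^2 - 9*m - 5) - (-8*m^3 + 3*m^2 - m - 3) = 4*m^3 + m^2 - 8*m - 2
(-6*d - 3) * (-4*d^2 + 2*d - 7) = 24*d^3 + 36*d + 21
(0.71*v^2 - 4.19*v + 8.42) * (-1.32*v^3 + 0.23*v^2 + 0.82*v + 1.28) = -0.9372*v^5 + 5.6941*v^4 - 11.4959*v^3 - 0.5904*v^2 + 1.5412*v + 10.7776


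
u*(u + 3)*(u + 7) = u^3 + 10*u^2 + 21*u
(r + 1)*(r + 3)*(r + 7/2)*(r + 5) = r^4 + 25*r^3/2 + 109*r^2/2 + 191*r/2 + 105/2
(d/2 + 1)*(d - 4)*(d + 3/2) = d^3/2 - d^2/4 - 11*d/2 - 6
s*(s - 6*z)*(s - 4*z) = s^3 - 10*s^2*z + 24*s*z^2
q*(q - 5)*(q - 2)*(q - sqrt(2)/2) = q^4 - 7*q^3 - sqrt(2)*q^3/2 + 7*sqrt(2)*q^2/2 + 10*q^2 - 5*sqrt(2)*q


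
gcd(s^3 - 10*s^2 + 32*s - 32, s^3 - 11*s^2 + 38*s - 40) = s^2 - 6*s + 8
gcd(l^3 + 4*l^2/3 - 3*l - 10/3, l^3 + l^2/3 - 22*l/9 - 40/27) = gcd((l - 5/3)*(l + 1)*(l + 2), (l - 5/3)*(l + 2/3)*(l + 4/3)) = l - 5/3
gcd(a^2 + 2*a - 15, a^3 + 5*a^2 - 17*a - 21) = a - 3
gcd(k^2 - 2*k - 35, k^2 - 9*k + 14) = k - 7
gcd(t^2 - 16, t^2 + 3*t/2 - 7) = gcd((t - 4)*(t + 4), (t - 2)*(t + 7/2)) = 1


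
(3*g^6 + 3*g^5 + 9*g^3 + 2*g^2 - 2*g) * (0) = 0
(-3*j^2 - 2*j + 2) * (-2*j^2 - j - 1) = 6*j^4 + 7*j^3 + j^2 - 2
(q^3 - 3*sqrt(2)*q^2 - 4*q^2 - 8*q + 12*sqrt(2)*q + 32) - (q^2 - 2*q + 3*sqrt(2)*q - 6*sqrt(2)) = q^3 - 5*q^2 - 3*sqrt(2)*q^2 - 6*q + 9*sqrt(2)*q + 6*sqrt(2) + 32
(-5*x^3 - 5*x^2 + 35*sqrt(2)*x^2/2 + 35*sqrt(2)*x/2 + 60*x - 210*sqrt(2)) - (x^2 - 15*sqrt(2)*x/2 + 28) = -5*x^3 - 6*x^2 + 35*sqrt(2)*x^2/2 + 25*sqrt(2)*x + 60*x - 210*sqrt(2) - 28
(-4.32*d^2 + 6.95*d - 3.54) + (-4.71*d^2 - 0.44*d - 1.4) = -9.03*d^2 + 6.51*d - 4.94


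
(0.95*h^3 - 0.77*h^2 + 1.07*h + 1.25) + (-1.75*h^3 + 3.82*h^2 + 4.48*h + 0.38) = -0.8*h^3 + 3.05*h^2 + 5.55*h + 1.63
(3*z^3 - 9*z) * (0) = 0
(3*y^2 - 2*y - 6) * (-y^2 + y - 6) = -3*y^4 + 5*y^3 - 14*y^2 + 6*y + 36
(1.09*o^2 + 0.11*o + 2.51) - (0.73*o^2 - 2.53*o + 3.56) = 0.36*o^2 + 2.64*o - 1.05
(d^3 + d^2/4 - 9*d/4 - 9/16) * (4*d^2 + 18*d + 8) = 4*d^5 + 19*d^4 + 7*d^3/2 - 163*d^2/4 - 225*d/8 - 9/2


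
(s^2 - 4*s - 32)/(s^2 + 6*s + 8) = (s - 8)/(s + 2)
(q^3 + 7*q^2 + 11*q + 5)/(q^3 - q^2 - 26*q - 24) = (q^2 + 6*q + 5)/(q^2 - 2*q - 24)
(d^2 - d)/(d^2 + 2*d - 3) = d/(d + 3)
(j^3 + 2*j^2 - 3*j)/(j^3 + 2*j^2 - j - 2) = j*(j + 3)/(j^2 + 3*j + 2)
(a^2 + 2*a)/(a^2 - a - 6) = a/(a - 3)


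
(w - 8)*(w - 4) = w^2 - 12*w + 32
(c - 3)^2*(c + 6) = c^3 - 27*c + 54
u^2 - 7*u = u*(u - 7)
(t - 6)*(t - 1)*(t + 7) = t^3 - 43*t + 42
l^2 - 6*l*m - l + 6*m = (l - 1)*(l - 6*m)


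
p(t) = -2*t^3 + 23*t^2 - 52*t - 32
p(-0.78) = 23.50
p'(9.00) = -124.00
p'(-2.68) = -218.37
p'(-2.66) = -216.81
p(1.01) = -63.12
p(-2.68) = 311.05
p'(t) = -6*t^2 + 46*t - 52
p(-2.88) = 356.31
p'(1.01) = -11.66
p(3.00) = -35.00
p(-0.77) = 22.59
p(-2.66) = 306.70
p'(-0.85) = -95.44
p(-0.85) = 30.05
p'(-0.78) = -91.53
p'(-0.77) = -90.98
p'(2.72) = 28.73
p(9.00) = -95.00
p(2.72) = -43.52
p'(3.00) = 32.00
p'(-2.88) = -234.25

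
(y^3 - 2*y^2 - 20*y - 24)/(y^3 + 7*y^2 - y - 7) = (y^3 - 2*y^2 - 20*y - 24)/(y^3 + 7*y^2 - y - 7)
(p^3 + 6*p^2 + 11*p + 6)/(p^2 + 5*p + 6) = p + 1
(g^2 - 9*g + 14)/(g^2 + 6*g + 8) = (g^2 - 9*g + 14)/(g^2 + 6*g + 8)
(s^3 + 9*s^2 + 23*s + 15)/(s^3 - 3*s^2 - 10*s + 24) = (s^2 + 6*s + 5)/(s^2 - 6*s + 8)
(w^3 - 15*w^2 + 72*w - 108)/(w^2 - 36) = (w^2 - 9*w + 18)/(w + 6)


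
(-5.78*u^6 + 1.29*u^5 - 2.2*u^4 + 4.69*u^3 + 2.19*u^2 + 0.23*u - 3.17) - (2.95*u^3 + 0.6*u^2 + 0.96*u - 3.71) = -5.78*u^6 + 1.29*u^5 - 2.2*u^4 + 1.74*u^3 + 1.59*u^2 - 0.73*u + 0.54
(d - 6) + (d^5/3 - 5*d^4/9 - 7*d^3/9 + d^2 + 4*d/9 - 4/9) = d^5/3 - 5*d^4/9 - 7*d^3/9 + d^2 + 13*d/9 - 58/9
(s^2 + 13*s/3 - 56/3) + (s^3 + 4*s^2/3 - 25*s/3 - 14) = s^3 + 7*s^2/3 - 4*s - 98/3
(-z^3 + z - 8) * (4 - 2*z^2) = 2*z^5 - 6*z^3 + 16*z^2 + 4*z - 32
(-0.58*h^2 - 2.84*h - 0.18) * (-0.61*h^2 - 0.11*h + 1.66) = 0.3538*h^4 + 1.7962*h^3 - 0.5406*h^2 - 4.6946*h - 0.2988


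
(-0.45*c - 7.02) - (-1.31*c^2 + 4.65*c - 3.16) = 1.31*c^2 - 5.1*c - 3.86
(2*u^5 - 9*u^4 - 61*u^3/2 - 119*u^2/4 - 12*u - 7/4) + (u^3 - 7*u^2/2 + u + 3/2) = 2*u^5 - 9*u^4 - 59*u^3/2 - 133*u^2/4 - 11*u - 1/4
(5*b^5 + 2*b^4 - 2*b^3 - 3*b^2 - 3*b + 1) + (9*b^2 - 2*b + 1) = 5*b^5 + 2*b^4 - 2*b^3 + 6*b^2 - 5*b + 2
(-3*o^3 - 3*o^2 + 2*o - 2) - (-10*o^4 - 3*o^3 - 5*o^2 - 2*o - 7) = 10*o^4 + 2*o^2 + 4*o + 5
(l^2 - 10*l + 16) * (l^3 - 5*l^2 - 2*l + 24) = l^5 - 15*l^4 + 64*l^3 - 36*l^2 - 272*l + 384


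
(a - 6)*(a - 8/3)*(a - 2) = a^3 - 32*a^2/3 + 100*a/3 - 32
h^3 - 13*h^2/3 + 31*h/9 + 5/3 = (h - 3)*(h - 5/3)*(h + 1/3)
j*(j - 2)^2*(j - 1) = j^4 - 5*j^3 + 8*j^2 - 4*j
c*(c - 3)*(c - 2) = c^3 - 5*c^2 + 6*c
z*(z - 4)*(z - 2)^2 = z^4 - 8*z^3 + 20*z^2 - 16*z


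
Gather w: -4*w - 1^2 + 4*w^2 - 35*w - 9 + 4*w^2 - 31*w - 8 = 8*w^2 - 70*w - 18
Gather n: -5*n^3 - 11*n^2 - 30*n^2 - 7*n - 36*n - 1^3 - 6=-5*n^3 - 41*n^2 - 43*n - 7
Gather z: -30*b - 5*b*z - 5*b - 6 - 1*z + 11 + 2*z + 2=-35*b + z*(1 - 5*b) + 7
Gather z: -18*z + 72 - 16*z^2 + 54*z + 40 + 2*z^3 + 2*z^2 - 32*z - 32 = 2*z^3 - 14*z^2 + 4*z + 80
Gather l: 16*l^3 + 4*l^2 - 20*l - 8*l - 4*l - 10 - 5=16*l^3 + 4*l^2 - 32*l - 15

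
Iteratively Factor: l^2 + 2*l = (l)*(l + 2)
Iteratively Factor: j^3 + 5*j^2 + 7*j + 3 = (j + 1)*(j^2 + 4*j + 3) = (j + 1)*(j + 3)*(j + 1)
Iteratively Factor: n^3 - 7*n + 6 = (n - 2)*(n^2 + 2*n - 3) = (n - 2)*(n + 3)*(n - 1)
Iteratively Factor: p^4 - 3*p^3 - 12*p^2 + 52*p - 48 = (p - 3)*(p^3 - 12*p + 16) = (p - 3)*(p - 2)*(p^2 + 2*p - 8) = (p - 3)*(p - 2)^2*(p + 4)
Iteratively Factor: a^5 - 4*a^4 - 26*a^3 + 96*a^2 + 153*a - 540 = (a + 4)*(a^4 - 8*a^3 + 6*a^2 + 72*a - 135) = (a - 3)*(a + 4)*(a^3 - 5*a^2 - 9*a + 45) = (a - 3)*(a + 3)*(a + 4)*(a^2 - 8*a + 15) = (a - 3)^2*(a + 3)*(a + 4)*(a - 5)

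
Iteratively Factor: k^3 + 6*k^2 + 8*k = (k + 4)*(k^2 + 2*k) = k*(k + 4)*(k + 2)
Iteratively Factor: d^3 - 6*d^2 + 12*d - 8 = (d - 2)*(d^2 - 4*d + 4) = (d - 2)^2*(d - 2)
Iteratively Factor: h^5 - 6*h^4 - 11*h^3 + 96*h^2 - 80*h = (h + 4)*(h^4 - 10*h^3 + 29*h^2 - 20*h) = (h - 5)*(h + 4)*(h^3 - 5*h^2 + 4*h) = (h - 5)*(h - 4)*(h + 4)*(h^2 - h) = (h - 5)*(h - 4)*(h - 1)*(h + 4)*(h)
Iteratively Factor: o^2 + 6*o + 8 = (o + 2)*(o + 4)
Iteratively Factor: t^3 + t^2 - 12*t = (t - 3)*(t^2 + 4*t) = (t - 3)*(t + 4)*(t)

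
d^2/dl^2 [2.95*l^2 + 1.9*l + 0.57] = 5.90000000000000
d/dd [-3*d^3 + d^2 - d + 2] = -9*d^2 + 2*d - 1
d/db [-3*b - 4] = -3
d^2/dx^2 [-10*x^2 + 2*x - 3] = -20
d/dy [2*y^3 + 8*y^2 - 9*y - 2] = 6*y^2 + 16*y - 9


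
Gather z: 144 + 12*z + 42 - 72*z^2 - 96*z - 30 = -72*z^2 - 84*z + 156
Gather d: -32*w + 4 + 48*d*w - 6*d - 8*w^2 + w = d*(48*w - 6) - 8*w^2 - 31*w + 4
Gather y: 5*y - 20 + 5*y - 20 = 10*y - 40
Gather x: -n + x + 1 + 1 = -n + x + 2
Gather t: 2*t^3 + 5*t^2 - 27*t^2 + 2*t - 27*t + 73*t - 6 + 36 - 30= 2*t^3 - 22*t^2 + 48*t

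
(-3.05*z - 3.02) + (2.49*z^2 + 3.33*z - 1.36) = 2.49*z^2 + 0.28*z - 4.38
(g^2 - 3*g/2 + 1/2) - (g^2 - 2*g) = g/2 + 1/2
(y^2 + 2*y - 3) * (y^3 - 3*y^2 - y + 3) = y^5 - y^4 - 10*y^3 + 10*y^2 + 9*y - 9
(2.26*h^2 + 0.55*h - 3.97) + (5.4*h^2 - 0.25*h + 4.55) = 7.66*h^2 + 0.3*h + 0.58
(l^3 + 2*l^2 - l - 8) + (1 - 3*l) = l^3 + 2*l^2 - 4*l - 7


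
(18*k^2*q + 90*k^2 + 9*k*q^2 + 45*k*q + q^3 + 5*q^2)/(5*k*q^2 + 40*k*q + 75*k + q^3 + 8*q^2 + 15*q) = (18*k^2 + 9*k*q + q^2)/(5*k*q + 15*k + q^2 + 3*q)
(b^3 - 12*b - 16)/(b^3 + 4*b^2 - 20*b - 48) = (b + 2)/(b + 6)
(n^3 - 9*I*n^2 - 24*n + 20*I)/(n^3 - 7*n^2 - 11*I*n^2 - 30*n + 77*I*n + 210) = (n^2 - 4*I*n - 4)/(n^2 - n*(7 + 6*I) + 42*I)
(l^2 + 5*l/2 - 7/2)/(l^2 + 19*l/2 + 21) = (l - 1)/(l + 6)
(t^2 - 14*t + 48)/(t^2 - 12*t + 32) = (t - 6)/(t - 4)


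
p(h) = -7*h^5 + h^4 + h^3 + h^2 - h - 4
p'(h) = -35*h^4 + 4*h^3 + 3*h^2 + 2*h - 1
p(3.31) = -2621.29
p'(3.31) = -4017.72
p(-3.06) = 1945.49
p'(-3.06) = -3162.33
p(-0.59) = -2.65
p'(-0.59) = -6.20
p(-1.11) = 10.29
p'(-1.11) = -58.13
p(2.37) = -479.30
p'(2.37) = -1030.40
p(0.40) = -4.22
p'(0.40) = -0.36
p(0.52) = -4.30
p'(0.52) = -1.15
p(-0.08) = -3.91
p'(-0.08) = -1.14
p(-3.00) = 1763.00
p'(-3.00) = -2923.00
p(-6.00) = 55550.00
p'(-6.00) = -46129.00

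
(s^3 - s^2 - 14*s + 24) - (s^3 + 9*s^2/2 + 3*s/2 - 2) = -11*s^2/2 - 31*s/2 + 26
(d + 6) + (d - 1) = 2*d + 5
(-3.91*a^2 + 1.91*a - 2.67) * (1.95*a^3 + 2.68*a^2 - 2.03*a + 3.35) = -7.6245*a^5 - 6.7543*a^4 + 7.8496*a^3 - 24.1314*a^2 + 11.8186*a - 8.9445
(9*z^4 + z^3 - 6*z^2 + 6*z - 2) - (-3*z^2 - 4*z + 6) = 9*z^4 + z^3 - 3*z^2 + 10*z - 8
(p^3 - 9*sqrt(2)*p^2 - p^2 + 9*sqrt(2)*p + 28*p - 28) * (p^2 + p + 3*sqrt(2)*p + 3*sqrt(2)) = p^5 - 6*sqrt(2)*p^4 - 27*p^3 + 90*sqrt(2)*p^2 + 26*p - 84*sqrt(2)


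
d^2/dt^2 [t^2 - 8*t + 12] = 2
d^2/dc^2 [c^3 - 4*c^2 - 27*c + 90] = 6*c - 8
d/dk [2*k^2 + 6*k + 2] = 4*k + 6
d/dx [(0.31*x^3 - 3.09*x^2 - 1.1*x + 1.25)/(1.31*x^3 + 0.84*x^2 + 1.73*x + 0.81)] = (4.3083*x^4 + 3.9546*x^3 - 8.5809*x^2 - 7.1058*x - 3.0535)/(1.7161*x^6 + 2.2008*x^5 + 5.2382*x^4 + 5.0286*x^3 + 4.3537*x^2 + 2.8026*x + 0.6561)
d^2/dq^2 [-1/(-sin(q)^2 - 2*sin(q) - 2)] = 2*(-2*sin(q)^4 - 3*sin(q)^3 + 5*sin(q)^2 + 8*sin(q) + 2)/(sin(q)^2 + 2*sin(q) + 2)^3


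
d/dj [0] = 0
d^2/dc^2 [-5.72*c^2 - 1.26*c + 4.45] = -11.4400000000000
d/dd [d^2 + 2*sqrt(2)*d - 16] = 2*d + 2*sqrt(2)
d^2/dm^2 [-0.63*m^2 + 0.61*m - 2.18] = -1.26000000000000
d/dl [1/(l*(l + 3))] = (-2*l - 3)/(l^2*(l^2 + 6*l + 9))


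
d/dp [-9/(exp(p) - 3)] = 9*exp(p)/(exp(p) - 3)^2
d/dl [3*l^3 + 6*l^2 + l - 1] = 9*l^2 + 12*l + 1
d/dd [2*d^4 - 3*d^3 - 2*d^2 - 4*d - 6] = 8*d^3 - 9*d^2 - 4*d - 4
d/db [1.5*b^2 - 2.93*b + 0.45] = 3.0*b - 2.93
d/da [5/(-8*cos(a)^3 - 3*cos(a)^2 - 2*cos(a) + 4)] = 10*(12*sin(a)^2 - 3*cos(a) - 13)*sin(a)/(8*cos(a)^3 + 3*cos(a)^2 + 2*cos(a) - 4)^2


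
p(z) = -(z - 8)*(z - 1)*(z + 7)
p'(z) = -(z - 8)*(z - 1) - (z - 8)*(z + 7) - (z - 1)*(z + 7)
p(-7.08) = 9.75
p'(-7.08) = -123.70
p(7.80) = 20.13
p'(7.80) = -96.32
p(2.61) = 83.39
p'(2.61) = 45.00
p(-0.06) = -59.29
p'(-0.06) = 54.75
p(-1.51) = -131.05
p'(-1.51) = 42.12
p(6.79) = 96.61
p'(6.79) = -56.15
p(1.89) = 48.34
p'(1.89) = 51.84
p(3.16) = 106.22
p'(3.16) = 37.68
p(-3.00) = -176.00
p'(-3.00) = 16.00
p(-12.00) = 1300.00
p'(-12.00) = -425.00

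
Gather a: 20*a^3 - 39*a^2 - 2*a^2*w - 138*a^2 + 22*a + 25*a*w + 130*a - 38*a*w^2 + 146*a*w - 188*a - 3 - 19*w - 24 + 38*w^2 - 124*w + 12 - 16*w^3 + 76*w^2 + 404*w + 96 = 20*a^3 + a^2*(-2*w - 177) + a*(-38*w^2 + 171*w - 36) - 16*w^3 + 114*w^2 + 261*w + 81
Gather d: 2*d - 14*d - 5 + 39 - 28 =6 - 12*d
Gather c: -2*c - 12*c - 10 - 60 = -14*c - 70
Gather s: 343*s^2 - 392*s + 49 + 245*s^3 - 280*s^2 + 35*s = 245*s^3 + 63*s^2 - 357*s + 49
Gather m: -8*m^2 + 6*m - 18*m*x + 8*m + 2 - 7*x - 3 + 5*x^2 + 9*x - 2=-8*m^2 + m*(14 - 18*x) + 5*x^2 + 2*x - 3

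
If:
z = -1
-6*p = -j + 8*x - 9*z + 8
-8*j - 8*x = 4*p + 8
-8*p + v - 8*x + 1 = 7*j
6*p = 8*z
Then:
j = 19/27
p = -4/3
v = -406/27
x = -28/27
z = -1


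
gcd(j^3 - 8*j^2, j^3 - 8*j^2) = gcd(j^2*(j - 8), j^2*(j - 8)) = j^3 - 8*j^2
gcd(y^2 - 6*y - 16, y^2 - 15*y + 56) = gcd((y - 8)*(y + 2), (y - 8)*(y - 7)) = y - 8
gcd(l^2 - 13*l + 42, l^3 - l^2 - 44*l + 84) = l - 6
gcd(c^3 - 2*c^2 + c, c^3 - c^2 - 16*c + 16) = c - 1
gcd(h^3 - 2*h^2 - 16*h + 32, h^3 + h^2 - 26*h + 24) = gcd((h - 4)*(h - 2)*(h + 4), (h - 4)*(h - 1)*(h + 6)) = h - 4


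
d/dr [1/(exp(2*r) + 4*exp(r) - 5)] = 2*(-exp(r) - 2)*exp(r)/(exp(2*r) + 4*exp(r) - 5)^2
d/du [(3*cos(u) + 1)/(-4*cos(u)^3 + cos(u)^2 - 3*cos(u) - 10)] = (99*sin(u) - 20*sin(2*u) - 9*sin(3*u) - 12*sin(4*u))/(-12*cos(u) + cos(2*u) - 2*cos(3*u) - 19)^2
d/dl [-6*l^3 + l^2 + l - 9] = -18*l^2 + 2*l + 1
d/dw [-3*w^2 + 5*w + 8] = 5 - 6*w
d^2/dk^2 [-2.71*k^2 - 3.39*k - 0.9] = -5.42000000000000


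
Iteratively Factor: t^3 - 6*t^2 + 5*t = (t)*(t^2 - 6*t + 5) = t*(t - 1)*(t - 5)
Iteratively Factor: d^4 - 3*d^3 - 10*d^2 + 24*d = (d)*(d^3 - 3*d^2 - 10*d + 24) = d*(d - 2)*(d^2 - d - 12) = d*(d - 4)*(d - 2)*(d + 3)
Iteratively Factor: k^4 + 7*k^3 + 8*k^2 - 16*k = (k)*(k^3 + 7*k^2 + 8*k - 16) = k*(k - 1)*(k^2 + 8*k + 16) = k*(k - 1)*(k + 4)*(k + 4)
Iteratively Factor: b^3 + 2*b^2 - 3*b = (b - 1)*(b^2 + 3*b) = b*(b - 1)*(b + 3)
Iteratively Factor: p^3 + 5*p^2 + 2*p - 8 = (p + 2)*(p^2 + 3*p - 4) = (p - 1)*(p + 2)*(p + 4)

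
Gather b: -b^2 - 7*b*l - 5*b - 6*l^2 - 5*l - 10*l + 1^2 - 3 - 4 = -b^2 + b*(-7*l - 5) - 6*l^2 - 15*l - 6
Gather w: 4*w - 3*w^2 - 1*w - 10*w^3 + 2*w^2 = -10*w^3 - w^2 + 3*w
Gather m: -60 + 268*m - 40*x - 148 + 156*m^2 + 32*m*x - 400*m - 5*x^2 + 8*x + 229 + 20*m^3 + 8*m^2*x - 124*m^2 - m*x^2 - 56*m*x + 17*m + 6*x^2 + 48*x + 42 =20*m^3 + m^2*(8*x + 32) + m*(-x^2 - 24*x - 115) + x^2 + 16*x + 63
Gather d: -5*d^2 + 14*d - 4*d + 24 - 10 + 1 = -5*d^2 + 10*d + 15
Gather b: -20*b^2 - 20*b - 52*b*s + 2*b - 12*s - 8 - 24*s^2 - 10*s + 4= -20*b^2 + b*(-52*s - 18) - 24*s^2 - 22*s - 4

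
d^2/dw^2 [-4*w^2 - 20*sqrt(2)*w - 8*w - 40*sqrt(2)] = -8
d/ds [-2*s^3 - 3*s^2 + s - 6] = -6*s^2 - 6*s + 1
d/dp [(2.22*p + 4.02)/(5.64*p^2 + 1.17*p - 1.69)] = (12.5208*p^2 + 2.5974*p - (2.22*p + 4.02)*(11.28*p + 1.17) - 3.7518)/(5.64*p^2 + 1.17*p - 1.69)^2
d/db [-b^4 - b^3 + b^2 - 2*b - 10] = -4*b^3 - 3*b^2 + 2*b - 2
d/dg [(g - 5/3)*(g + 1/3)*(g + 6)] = 3*g^2 + 28*g/3 - 77/9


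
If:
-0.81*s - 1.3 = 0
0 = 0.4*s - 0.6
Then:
No Solution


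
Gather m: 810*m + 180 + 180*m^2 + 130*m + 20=180*m^2 + 940*m + 200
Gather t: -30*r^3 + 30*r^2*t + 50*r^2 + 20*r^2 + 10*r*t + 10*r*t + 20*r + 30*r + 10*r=-30*r^3 + 70*r^2 + 60*r + t*(30*r^2 + 20*r)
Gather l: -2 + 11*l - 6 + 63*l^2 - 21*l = 63*l^2 - 10*l - 8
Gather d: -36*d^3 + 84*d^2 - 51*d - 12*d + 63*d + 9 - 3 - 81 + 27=-36*d^3 + 84*d^2 - 48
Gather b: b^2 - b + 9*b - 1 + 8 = b^2 + 8*b + 7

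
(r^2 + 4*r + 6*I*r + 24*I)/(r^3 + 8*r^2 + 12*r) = (r^2 + 4*r + 6*I*r + 24*I)/(r*(r^2 + 8*r + 12))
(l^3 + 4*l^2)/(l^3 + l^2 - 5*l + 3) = l^2*(l + 4)/(l^3 + l^2 - 5*l + 3)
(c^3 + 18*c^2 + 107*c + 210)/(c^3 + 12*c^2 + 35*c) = (c + 6)/c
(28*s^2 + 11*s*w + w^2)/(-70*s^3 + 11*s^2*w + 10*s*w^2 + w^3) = (-4*s - w)/(10*s^2 - 3*s*w - w^2)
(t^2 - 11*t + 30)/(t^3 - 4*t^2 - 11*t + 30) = (t - 6)/(t^2 + t - 6)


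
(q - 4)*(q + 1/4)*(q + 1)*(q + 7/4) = q^4 - q^3 - 153*q^2/16 - 149*q/16 - 7/4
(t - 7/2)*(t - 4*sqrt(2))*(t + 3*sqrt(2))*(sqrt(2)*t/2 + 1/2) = sqrt(2)*t^4/2 - 7*sqrt(2)*t^3/4 - t^3/2 - 25*sqrt(2)*t^2/2 + 7*t^2/4 - 12*t + 175*sqrt(2)*t/4 + 42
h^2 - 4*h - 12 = (h - 6)*(h + 2)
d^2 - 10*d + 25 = (d - 5)^2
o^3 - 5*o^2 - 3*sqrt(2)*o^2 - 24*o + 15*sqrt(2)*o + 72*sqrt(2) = (o - 8)*(o + 3)*(o - 3*sqrt(2))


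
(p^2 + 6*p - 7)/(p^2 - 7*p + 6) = (p + 7)/(p - 6)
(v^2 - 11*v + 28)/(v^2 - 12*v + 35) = (v - 4)/(v - 5)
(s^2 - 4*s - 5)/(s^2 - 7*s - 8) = (s - 5)/(s - 8)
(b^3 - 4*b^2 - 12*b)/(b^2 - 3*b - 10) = b*(b - 6)/(b - 5)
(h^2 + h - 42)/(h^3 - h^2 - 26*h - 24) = (h + 7)/(h^2 + 5*h + 4)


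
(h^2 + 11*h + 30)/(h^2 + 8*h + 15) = (h + 6)/(h + 3)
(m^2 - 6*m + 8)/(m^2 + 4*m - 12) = (m - 4)/(m + 6)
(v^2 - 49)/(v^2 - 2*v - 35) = (v + 7)/(v + 5)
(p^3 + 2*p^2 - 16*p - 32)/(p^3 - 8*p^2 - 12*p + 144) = (p^2 - 2*p - 8)/(p^2 - 12*p + 36)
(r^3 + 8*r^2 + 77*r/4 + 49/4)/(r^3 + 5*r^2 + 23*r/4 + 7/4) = (2*r + 7)/(2*r + 1)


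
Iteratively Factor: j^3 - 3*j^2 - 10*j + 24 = (j - 4)*(j^2 + j - 6) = (j - 4)*(j - 2)*(j + 3)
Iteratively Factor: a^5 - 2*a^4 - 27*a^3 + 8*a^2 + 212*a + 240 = (a + 2)*(a^4 - 4*a^3 - 19*a^2 + 46*a + 120) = (a + 2)^2*(a^3 - 6*a^2 - 7*a + 60) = (a + 2)^2*(a + 3)*(a^2 - 9*a + 20) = (a - 5)*(a + 2)^2*(a + 3)*(a - 4)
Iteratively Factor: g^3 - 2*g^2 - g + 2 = (g - 1)*(g^2 - g - 2) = (g - 2)*(g - 1)*(g + 1)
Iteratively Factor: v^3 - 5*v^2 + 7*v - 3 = (v - 3)*(v^2 - 2*v + 1) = (v - 3)*(v - 1)*(v - 1)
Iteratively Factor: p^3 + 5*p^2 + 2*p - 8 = (p + 4)*(p^2 + p - 2) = (p + 2)*(p + 4)*(p - 1)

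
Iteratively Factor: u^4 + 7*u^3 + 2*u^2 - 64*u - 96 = (u - 3)*(u^3 + 10*u^2 + 32*u + 32) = (u - 3)*(u + 4)*(u^2 + 6*u + 8) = (u - 3)*(u + 4)^2*(u + 2)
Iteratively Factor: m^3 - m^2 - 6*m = (m)*(m^2 - m - 6) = m*(m + 2)*(m - 3)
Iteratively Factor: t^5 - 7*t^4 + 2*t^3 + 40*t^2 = (t)*(t^4 - 7*t^3 + 2*t^2 + 40*t) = t*(t + 2)*(t^3 - 9*t^2 + 20*t) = t^2*(t + 2)*(t^2 - 9*t + 20) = t^2*(t - 5)*(t + 2)*(t - 4)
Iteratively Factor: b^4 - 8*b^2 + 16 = (b + 2)*(b^3 - 2*b^2 - 4*b + 8) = (b - 2)*(b + 2)*(b^2 - 4) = (b - 2)*(b + 2)^2*(b - 2)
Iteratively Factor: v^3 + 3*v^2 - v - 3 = (v - 1)*(v^2 + 4*v + 3) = (v - 1)*(v + 3)*(v + 1)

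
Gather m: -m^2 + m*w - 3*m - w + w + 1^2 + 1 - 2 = -m^2 + m*(w - 3)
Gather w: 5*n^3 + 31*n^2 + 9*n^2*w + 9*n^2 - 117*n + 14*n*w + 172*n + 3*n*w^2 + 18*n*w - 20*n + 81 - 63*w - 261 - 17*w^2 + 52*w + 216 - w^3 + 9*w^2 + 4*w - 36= 5*n^3 + 40*n^2 + 35*n - w^3 + w^2*(3*n - 8) + w*(9*n^2 + 32*n - 7)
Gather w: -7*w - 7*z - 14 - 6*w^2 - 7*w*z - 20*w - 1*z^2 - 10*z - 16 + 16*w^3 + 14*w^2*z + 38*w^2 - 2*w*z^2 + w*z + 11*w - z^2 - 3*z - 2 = 16*w^3 + w^2*(14*z + 32) + w*(-2*z^2 - 6*z - 16) - 2*z^2 - 20*z - 32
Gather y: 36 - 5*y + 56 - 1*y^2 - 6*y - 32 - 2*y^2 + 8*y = -3*y^2 - 3*y + 60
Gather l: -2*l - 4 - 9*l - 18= -11*l - 22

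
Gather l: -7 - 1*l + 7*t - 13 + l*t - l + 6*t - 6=l*(t - 2) + 13*t - 26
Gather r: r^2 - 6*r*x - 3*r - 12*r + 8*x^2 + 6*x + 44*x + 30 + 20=r^2 + r*(-6*x - 15) + 8*x^2 + 50*x + 50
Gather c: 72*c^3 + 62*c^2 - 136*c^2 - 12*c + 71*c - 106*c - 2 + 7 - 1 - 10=72*c^3 - 74*c^2 - 47*c - 6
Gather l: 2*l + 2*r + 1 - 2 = 2*l + 2*r - 1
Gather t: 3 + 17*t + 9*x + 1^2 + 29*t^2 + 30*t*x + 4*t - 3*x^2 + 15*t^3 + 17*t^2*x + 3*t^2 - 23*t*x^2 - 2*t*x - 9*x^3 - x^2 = 15*t^3 + t^2*(17*x + 32) + t*(-23*x^2 + 28*x + 21) - 9*x^3 - 4*x^2 + 9*x + 4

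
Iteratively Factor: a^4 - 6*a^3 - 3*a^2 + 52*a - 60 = (a - 5)*(a^3 - a^2 - 8*a + 12) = (a - 5)*(a - 2)*(a^2 + a - 6) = (a - 5)*(a - 2)^2*(a + 3)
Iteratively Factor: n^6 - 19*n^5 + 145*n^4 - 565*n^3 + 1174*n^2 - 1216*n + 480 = (n - 1)*(n^5 - 18*n^4 + 127*n^3 - 438*n^2 + 736*n - 480) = (n - 4)*(n - 1)*(n^4 - 14*n^3 + 71*n^2 - 154*n + 120) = (n - 4)^2*(n - 1)*(n^3 - 10*n^2 + 31*n - 30) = (n - 4)^2*(n - 2)*(n - 1)*(n^2 - 8*n + 15) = (n - 5)*(n - 4)^2*(n - 2)*(n - 1)*(n - 3)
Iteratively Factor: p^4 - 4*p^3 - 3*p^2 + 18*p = (p + 2)*(p^3 - 6*p^2 + 9*p) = p*(p + 2)*(p^2 - 6*p + 9) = p*(p - 3)*(p + 2)*(p - 3)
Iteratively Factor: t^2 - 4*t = (t - 4)*(t)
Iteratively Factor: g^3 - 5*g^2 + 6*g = (g)*(g^2 - 5*g + 6) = g*(g - 3)*(g - 2)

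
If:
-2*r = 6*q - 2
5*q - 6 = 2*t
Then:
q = 2*t/5 + 6/5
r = -6*t/5 - 13/5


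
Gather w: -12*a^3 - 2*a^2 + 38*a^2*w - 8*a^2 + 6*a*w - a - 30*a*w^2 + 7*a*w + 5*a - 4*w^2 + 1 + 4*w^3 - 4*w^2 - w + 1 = -12*a^3 - 10*a^2 + 4*a + 4*w^3 + w^2*(-30*a - 8) + w*(38*a^2 + 13*a - 1) + 2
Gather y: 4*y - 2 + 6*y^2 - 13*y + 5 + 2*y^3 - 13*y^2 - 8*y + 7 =2*y^3 - 7*y^2 - 17*y + 10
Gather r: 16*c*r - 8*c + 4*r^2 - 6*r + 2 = -8*c + 4*r^2 + r*(16*c - 6) + 2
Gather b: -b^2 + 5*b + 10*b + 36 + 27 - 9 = -b^2 + 15*b + 54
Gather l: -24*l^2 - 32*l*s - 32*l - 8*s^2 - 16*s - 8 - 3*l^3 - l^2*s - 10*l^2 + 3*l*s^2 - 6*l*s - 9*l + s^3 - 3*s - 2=-3*l^3 + l^2*(-s - 34) + l*(3*s^2 - 38*s - 41) + s^3 - 8*s^2 - 19*s - 10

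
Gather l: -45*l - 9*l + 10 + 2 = 12 - 54*l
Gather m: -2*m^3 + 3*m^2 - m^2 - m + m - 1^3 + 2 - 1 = -2*m^3 + 2*m^2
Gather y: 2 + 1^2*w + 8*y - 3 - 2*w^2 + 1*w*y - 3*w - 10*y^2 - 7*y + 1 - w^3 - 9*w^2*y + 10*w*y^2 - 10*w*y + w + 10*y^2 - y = -w^3 - 2*w^2 + 10*w*y^2 - w + y*(-9*w^2 - 9*w)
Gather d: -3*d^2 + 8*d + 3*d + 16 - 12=-3*d^2 + 11*d + 4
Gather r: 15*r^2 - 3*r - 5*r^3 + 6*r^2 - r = -5*r^3 + 21*r^2 - 4*r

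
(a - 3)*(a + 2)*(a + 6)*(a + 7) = a^4 + 12*a^3 + 23*a^2 - 120*a - 252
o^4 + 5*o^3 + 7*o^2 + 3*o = o*(o + 1)^2*(o + 3)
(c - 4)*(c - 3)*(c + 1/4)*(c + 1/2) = c^4 - 25*c^3/4 + 55*c^2/8 + 65*c/8 + 3/2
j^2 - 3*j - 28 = (j - 7)*(j + 4)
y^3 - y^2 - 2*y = y*(y - 2)*(y + 1)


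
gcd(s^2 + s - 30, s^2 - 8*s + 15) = s - 5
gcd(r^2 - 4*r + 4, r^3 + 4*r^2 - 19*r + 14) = r - 2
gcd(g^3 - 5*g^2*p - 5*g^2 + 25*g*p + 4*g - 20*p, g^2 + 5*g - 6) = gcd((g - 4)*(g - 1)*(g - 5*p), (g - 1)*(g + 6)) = g - 1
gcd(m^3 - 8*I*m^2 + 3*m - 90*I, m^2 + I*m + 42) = m - 6*I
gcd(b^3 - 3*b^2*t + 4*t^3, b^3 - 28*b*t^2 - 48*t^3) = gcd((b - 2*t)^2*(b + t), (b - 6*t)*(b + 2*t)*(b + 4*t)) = 1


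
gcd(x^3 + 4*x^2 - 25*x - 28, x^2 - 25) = 1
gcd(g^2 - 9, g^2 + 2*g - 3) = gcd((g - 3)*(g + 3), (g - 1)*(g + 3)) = g + 3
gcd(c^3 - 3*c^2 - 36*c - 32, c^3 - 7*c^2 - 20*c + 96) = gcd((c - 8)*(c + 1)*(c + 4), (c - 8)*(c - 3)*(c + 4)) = c^2 - 4*c - 32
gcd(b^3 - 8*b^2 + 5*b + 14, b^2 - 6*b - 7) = b^2 - 6*b - 7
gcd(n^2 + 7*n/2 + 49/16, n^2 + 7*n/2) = 1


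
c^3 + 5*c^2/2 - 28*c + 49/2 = (c - 7/2)*(c - 1)*(c + 7)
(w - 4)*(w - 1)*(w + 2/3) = w^3 - 13*w^2/3 + 2*w/3 + 8/3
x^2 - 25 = (x - 5)*(x + 5)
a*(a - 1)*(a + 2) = a^3 + a^2 - 2*a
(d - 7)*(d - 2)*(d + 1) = d^3 - 8*d^2 + 5*d + 14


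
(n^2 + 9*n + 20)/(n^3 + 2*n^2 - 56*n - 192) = (n + 5)/(n^2 - 2*n - 48)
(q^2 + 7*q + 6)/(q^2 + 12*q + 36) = (q + 1)/(q + 6)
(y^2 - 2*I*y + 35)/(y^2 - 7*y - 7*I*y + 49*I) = (y + 5*I)/(y - 7)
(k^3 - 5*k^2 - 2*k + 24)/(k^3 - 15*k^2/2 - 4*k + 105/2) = 2*(k^2 - 2*k - 8)/(2*k^2 - 9*k - 35)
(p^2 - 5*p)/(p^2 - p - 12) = p*(5 - p)/(-p^2 + p + 12)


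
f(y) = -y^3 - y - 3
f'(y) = -3*y^2 - 1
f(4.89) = -124.82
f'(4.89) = -72.74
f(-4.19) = 74.75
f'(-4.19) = -53.67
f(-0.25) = -2.73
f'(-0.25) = -1.19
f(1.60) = -8.70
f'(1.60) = -8.68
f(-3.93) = 61.63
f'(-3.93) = -47.33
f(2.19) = -15.69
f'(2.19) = -15.39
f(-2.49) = 14.93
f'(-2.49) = -19.60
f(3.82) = -62.56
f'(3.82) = -44.78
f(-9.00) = 735.00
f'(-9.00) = -244.00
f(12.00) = -1743.00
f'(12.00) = -433.00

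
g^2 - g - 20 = (g - 5)*(g + 4)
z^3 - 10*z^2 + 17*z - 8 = (z - 8)*(z - 1)^2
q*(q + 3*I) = q^2 + 3*I*q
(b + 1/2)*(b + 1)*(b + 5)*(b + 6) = b^4 + 25*b^3/2 + 47*b^2 + 101*b/2 + 15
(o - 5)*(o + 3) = o^2 - 2*o - 15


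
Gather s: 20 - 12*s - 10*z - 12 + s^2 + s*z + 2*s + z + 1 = s^2 + s*(z - 10) - 9*z + 9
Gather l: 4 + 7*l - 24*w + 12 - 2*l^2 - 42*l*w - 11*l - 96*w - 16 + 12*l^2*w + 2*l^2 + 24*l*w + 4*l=12*l^2*w - 18*l*w - 120*w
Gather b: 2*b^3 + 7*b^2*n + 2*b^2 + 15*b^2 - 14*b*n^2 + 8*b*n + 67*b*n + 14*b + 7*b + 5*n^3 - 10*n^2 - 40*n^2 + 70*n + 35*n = 2*b^3 + b^2*(7*n + 17) + b*(-14*n^2 + 75*n + 21) + 5*n^3 - 50*n^2 + 105*n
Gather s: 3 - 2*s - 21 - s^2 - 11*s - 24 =-s^2 - 13*s - 42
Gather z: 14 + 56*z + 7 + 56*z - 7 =112*z + 14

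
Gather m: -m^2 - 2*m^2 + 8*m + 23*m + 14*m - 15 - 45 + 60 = -3*m^2 + 45*m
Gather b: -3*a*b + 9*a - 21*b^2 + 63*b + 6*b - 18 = 9*a - 21*b^2 + b*(69 - 3*a) - 18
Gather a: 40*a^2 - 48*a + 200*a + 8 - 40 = 40*a^2 + 152*a - 32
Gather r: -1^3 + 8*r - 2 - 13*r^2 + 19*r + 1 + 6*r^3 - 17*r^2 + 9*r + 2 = 6*r^3 - 30*r^2 + 36*r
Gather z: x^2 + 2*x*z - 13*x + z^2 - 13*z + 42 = x^2 - 13*x + z^2 + z*(2*x - 13) + 42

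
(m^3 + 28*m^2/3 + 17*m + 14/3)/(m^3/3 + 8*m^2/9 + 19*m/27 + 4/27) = 9*(m^2 + 9*m + 14)/(3*m^2 + 7*m + 4)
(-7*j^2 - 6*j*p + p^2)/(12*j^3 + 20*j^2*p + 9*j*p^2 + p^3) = (-7*j + p)/(12*j^2 + 8*j*p + p^2)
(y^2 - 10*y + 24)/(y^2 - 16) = (y - 6)/(y + 4)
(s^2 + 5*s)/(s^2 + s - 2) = s*(s + 5)/(s^2 + s - 2)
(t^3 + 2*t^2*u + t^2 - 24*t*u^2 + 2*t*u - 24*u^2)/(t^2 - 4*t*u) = t + 6*u + 1 + 6*u/t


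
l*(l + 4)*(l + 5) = l^3 + 9*l^2 + 20*l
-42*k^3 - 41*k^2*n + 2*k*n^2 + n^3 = (-6*k + n)*(k + n)*(7*k + n)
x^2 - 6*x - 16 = (x - 8)*(x + 2)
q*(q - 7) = q^2 - 7*q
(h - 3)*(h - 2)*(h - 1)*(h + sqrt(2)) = h^4 - 6*h^3 + sqrt(2)*h^3 - 6*sqrt(2)*h^2 + 11*h^2 - 6*h + 11*sqrt(2)*h - 6*sqrt(2)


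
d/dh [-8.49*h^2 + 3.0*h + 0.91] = 3.0 - 16.98*h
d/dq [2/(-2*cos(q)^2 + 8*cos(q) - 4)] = 2*(2 - cos(q))*sin(q)/(cos(q)^2 - 4*cos(q) + 2)^2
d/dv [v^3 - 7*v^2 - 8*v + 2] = 3*v^2 - 14*v - 8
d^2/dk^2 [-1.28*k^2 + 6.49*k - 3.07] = -2.56000000000000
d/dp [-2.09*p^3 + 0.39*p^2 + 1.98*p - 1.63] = -6.27*p^2 + 0.78*p + 1.98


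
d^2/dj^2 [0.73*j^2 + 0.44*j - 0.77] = 1.46000000000000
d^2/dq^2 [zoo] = 0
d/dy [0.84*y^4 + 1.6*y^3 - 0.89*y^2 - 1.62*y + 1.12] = 3.36*y^3 + 4.8*y^2 - 1.78*y - 1.62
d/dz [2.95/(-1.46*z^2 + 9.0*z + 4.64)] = (8.614*z - 26.55)/(-1.46*z^2 + 9.0*z + 4.64)^2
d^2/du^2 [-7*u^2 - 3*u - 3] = -14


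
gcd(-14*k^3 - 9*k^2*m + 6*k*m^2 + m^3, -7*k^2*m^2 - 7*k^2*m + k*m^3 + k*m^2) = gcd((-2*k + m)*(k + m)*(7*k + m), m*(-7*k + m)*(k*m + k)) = 1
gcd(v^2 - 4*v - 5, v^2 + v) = v + 1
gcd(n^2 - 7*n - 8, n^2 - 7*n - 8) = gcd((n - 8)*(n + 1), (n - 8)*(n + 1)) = n^2 - 7*n - 8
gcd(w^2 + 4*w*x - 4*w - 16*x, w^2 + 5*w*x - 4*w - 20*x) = w - 4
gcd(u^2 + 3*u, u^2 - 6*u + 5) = 1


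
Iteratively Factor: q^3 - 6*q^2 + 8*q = (q)*(q^2 - 6*q + 8) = q*(q - 4)*(q - 2)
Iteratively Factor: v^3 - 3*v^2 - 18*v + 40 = (v + 4)*(v^2 - 7*v + 10) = (v - 2)*(v + 4)*(v - 5)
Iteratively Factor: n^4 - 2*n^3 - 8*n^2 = (n - 4)*(n^3 + 2*n^2) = n*(n - 4)*(n^2 + 2*n) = n^2*(n - 4)*(n + 2)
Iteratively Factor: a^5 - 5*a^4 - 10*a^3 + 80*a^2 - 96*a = (a + 4)*(a^4 - 9*a^3 + 26*a^2 - 24*a) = (a - 4)*(a + 4)*(a^3 - 5*a^2 + 6*a) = (a - 4)*(a - 3)*(a + 4)*(a^2 - 2*a) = a*(a - 4)*(a - 3)*(a + 4)*(a - 2)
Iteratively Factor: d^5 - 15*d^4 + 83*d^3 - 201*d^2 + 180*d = (d - 3)*(d^4 - 12*d^3 + 47*d^2 - 60*d) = (d - 3)^2*(d^3 - 9*d^2 + 20*d) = (d - 5)*(d - 3)^2*(d^2 - 4*d) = d*(d - 5)*(d - 3)^2*(d - 4)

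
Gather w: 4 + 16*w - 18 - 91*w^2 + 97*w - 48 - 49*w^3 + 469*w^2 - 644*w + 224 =-49*w^3 + 378*w^2 - 531*w + 162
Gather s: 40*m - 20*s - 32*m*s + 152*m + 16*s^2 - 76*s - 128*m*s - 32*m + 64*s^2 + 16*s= 160*m + 80*s^2 + s*(-160*m - 80)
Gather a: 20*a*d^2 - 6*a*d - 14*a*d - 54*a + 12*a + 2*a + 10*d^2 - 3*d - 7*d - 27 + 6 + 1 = a*(20*d^2 - 20*d - 40) + 10*d^2 - 10*d - 20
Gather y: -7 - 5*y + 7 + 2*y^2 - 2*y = 2*y^2 - 7*y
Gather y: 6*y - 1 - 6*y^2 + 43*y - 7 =-6*y^2 + 49*y - 8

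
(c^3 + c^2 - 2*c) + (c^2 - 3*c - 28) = c^3 + 2*c^2 - 5*c - 28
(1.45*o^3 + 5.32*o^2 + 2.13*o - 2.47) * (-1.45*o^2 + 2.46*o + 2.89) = -2.1025*o^5 - 4.147*o^4 + 14.1892*o^3 + 24.1961*o^2 + 0.0795000000000003*o - 7.1383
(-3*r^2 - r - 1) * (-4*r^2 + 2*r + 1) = 12*r^4 - 2*r^3 - r^2 - 3*r - 1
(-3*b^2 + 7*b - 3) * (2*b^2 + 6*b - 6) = -6*b^4 - 4*b^3 + 54*b^2 - 60*b + 18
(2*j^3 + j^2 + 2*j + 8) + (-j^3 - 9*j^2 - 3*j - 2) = j^3 - 8*j^2 - j + 6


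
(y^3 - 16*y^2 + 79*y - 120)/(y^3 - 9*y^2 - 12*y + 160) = (y - 3)/(y + 4)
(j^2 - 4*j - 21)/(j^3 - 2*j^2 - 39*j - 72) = (j - 7)/(j^2 - 5*j - 24)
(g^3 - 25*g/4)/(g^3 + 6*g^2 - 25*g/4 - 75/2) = g/(g + 6)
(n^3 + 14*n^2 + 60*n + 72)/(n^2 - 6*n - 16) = (n^2 + 12*n + 36)/(n - 8)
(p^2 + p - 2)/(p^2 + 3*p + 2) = (p - 1)/(p + 1)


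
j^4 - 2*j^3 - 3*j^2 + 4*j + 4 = (j - 2)^2*(j + 1)^2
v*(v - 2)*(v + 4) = v^3 + 2*v^2 - 8*v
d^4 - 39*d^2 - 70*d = d*(d - 7)*(d + 2)*(d + 5)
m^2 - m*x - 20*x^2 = (m - 5*x)*(m + 4*x)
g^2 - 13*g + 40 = (g - 8)*(g - 5)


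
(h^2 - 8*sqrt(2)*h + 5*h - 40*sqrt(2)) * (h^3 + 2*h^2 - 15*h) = h^5 - 8*sqrt(2)*h^4 + 7*h^4 - 56*sqrt(2)*h^3 - 5*h^3 - 75*h^2 + 40*sqrt(2)*h^2 + 600*sqrt(2)*h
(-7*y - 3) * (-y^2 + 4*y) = 7*y^3 - 25*y^2 - 12*y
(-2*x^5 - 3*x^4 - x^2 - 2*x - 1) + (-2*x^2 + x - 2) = -2*x^5 - 3*x^4 - 3*x^2 - x - 3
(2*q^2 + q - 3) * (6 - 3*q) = -6*q^3 + 9*q^2 + 15*q - 18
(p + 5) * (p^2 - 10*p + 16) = p^3 - 5*p^2 - 34*p + 80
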